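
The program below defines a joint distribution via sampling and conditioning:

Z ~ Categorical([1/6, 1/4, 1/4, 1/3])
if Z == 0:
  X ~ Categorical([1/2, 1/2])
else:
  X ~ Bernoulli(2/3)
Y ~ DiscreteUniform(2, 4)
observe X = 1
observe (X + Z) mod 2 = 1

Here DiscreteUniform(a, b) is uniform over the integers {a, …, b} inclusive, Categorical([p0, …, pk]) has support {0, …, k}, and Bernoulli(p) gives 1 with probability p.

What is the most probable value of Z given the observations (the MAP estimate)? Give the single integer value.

argmax_v P(Z = v | obs) = 2

Enumerate traces; 6 have nonzero weight after conditioning:
  (Z=0, X=1, Y=2) weight 1/36
  (Z=0, X=1, Y=3) weight 1/36
  (Z=0, X=1, Y=4) weight 1/36
  (Z=2, X=1, Y=2) weight 1/18
  (Z=2, X=1, Y=3) weight 1/18
  (Z=2, X=1, Y=4) weight 1/18
Group by Z:
  weight(Z=0) = 1/12
  weight(Z=2) = 1/6
Total weight = 1/12 + 1/6 = 1/4
P(Z=0 | obs) = 1/12 / 1/4 = 1/3
P(Z=2 | obs) = 1/6 / 1/4 = 2/3
argmax = 2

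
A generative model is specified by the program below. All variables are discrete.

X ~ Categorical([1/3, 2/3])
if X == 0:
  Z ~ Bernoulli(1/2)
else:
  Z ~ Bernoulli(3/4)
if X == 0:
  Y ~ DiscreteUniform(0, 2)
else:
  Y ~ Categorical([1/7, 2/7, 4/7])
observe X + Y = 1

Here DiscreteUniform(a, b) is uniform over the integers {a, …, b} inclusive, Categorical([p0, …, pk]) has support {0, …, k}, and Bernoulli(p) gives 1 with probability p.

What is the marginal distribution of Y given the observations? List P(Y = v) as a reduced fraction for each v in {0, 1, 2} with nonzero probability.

P(Y=0) = 6/13, P(Y=1) = 7/13

Enumerate traces; 4 have nonzero weight after conditioning:
  (X=0, Z=0, Y=1) weight 1/18
  (X=0, Z=1, Y=1) weight 1/18
  (X=1, Z=0, Y=0) weight 1/42
  (X=1, Z=1, Y=0) weight 1/14
Group by Y:
  weight(Y=0) = 2/21
  weight(Y=1) = 1/9
Total weight = 2/21 + 1/9 = 13/63
P(Y=0 | obs) = 2/21 / 13/63 = 6/13
P(Y=1 | obs) = 1/9 / 13/63 = 7/13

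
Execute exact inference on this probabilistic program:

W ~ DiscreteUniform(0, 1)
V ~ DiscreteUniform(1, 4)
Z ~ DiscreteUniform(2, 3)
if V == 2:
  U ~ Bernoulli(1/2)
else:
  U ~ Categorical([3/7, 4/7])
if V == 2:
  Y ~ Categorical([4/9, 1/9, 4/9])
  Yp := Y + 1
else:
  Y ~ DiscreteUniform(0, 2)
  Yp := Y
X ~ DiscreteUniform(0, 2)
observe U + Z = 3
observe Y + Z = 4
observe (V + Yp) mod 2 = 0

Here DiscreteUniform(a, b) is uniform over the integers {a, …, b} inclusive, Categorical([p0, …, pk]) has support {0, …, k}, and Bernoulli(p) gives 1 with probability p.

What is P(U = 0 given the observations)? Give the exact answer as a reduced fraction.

Enumerate traces; 24 have nonzero weight after conditioning:
  (W=0, V=1, Z=3, U=0, Y=1, X=0) weight 1/336
  (W=0, V=1, Z=3, U=0, Y=1, X=1) weight 1/336
  (W=0, V=1, Z=3, U=0, Y=1, X=2) weight 1/336
  (W=0, V=2, Z=3, U=0, Y=1, X=0) weight 1/864
  (W=0, V=2, Z=3, U=0, Y=1, X=1) weight 1/864
  (W=0, V=2, Z=3, U=0, Y=1, X=2) weight 1/864
  (W=0, V=3, Z=3, U=0, Y=1, X=0) weight 1/336
  (W=0, V=3, Z=3, U=0, Y=1, X=1) weight 1/336
  (W=0, V=4, Z=2, U=1, Y=2, X=0) weight 1/252
  … 15 more
Group by U:
  weight(U=0) = 43/1008
  weight(U=1) = 1/42
Total weight = 43/1008 + 1/42 = 67/1008
P(U=0 | obs) = 43/1008 / 67/1008 = 43/67
P(U=1 | obs) = 1/42 / 67/1008 = 24/67

P(U = 0 | obs) = 43/67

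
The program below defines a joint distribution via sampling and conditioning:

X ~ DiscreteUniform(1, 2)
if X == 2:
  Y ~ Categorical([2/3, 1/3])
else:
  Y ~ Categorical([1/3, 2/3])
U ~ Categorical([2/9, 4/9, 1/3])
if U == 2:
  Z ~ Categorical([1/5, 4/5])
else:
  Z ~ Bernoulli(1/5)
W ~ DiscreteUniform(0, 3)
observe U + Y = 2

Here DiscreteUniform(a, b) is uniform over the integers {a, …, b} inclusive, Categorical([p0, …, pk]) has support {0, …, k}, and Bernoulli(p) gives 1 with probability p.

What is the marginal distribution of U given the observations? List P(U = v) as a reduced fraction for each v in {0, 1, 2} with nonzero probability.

Enumerate traces; 32 have nonzero weight after conditioning:
  (X=1, Y=0, U=2, Z=0, W=0) weight 1/360
  (X=1, Y=0, U=2, Z=0, W=1) weight 1/360
  (X=1, Y=0, U=2, Z=0, W=2) weight 1/360
  (X=1, Y=0, U=2, Z=0, W=3) weight 1/360
  (X=1, Y=0, U=2, Z=1, W=0) weight 1/90
  (X=1, Y=0, U=2, Z=1, W=1) weight 1/90
  (X=1, Y=0, U=2, Z=1, W=2) weight 1/90
  (X=1, Y=0, U=2, Z=1, W=3) weight 1/90
  (X=1, Y=1, U=1, Z=0, W=0) weight 4/135
  … 23 more
Group by U:
  weight(U=1) = 2/9
  weight(U=2) = 1/6
Total weight = 2/9 + 1/6 = 7/18
P(U=1 | obs) = 2/9 / 7/18 = 4/7
P(U=2 | obs) = 1/6 / 7/18 = 3/7

P(U=1) = 4/7, P(U=2) = 3/7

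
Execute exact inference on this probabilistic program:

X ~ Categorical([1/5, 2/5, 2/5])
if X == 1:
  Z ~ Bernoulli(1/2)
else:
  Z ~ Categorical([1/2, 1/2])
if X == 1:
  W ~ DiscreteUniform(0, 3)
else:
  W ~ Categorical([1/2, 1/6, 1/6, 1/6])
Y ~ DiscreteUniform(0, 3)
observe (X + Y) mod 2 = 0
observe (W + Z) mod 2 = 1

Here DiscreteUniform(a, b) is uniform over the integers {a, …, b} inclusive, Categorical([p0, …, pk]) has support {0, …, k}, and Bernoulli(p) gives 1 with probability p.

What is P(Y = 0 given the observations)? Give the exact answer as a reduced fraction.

P(Y = 0 | obs) = 3/10

Enumerate traces; 24 have nonzero weight after conditioning:
  (X=0, Z=0, W=1, Y=0) weight 1/240
  (X=0, Z=0, W=1, Y=2) weight 1/240
  (X=0, Z=0, W=3, Y=0) weight 1/240
  (X=0, Z=0, W=3, Y=2) weight 1/240
  (X=0, Z=1, W=0, Y=0) weight 1/80
  (X=0, Z=1, W=0, Y=2) weight 1/80
  (X=0, Z=1, W=2, Y=0) weight 1/240
  (X=0, Z=1, W=2, Y=2) weight 1/240
  (X=1, Z=0, W=1, Y=1) weight 1/80
  (X=1, Z=0, W=1, Y=3) weight 1/80
  … 14 more
Group by Y:
  weight(Y=0) = 3/40
  weight(Y=1) = 1/20
  weight(Y=2) = 3/40
  weight(Y=3) = 1/20
Total weight = 3/40 + 1/20 + 3/40 + 1/20 = 1/4
P(Y=0 | obs) = 3/40 / 1/4 = 3/10
P(Y=1 | obs) = 1/20 / 1/4 = 1/5
P(Y=2 | obs) = 3/40 / 1/4 = 3/10
P(Y=3 | obs) = 1/20 / 1/4 = 1/5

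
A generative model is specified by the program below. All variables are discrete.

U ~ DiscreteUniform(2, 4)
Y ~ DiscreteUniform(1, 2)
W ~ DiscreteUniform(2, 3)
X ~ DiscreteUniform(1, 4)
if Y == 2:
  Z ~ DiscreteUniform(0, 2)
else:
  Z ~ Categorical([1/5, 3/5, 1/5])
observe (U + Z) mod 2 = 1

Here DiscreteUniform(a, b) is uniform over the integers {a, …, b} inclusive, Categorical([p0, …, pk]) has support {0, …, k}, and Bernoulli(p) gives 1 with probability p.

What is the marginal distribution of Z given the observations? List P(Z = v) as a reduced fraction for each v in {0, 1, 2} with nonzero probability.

Enumerate traces; 64 have nonzero weight after conditioning:
  (U=2, Y=1, W=2, X=1, Z=1) weight 1/80
  (U=2, Y=1, W=2, X=2, Z=1) weight 1/80
  (U=2, Y=1, W=2, X=3, Z=1) weight 1/80
  (U=2, Y=1, W=2, X=4, Z=1) weight 1/80
  (U=2, Y=1, W=3, X=1, Z=1) weight 1/80
  (U=2, Y=1, W=3, X=2, Z=1) weight 1/80
  (U=2, Y=1, W=3, X=3, Z=1) weight 1/80
  (U=2, Y=1, W=3, X=4, Z=1) weight 1/80
  (U=3, Y=1, W=2, X=1, Z=0) weight 1/240
  (U=3, Y=1, W=2, X=1, Z=2) weight 1/240
  … 54 more
Group by Z:
  weight(Z=0) = 4/45
  weight(Z=1) = 14/45
  weight(Z=2) = 4/45
Total weight = 4/45 + 14/45 + 4/45 = 22/45
P(Z=0 | obs) = 4/45 / 22/45 = 2/11
P(Z=1 | obs) = 14/45 / 22/45 = 7/11
P(Z=2 | obs) = 4/45 / 22/45 = 2/11

P(Z=0) = 2/11, P(Z=1) = 7/11, P(Z=2) = 2/11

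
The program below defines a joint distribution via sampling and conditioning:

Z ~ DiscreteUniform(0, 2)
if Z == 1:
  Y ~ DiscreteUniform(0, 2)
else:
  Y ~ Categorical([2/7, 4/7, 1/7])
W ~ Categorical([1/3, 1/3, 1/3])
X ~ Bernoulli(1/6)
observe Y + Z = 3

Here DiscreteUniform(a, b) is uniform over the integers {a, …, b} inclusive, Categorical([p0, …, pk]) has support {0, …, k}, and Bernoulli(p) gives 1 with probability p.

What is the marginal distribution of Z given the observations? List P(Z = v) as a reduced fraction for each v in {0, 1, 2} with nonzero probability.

Enumerate traces; 12 have nonzero weight after conditioning:
  (Z=1, Y=2, W=0, X=0) weight 5/162
  (Z=1, Y=2, W=0, X=1) weight 1/162
  (Z=1, Y=2, W=1, X=0) weight 5/162
  (Z=1, Y=2, W=1, X=1) weight 1/162
  (Z=1, Y=2, W=2, X=0) weight 5/162
  (Z=1, Y=2, W=2, X=1) weight 1/162
  (Z=2, Y=1, W=0, X=0) weight 10/189
  (Z=2, Y=1, W=0, X=1) weight 2/189
  … 4 more
Group by Z:
  weight(Z=1) = 1/9
  weight(Z=2) = 4/21
Total weight = 1/9 + 4/21 = 19/63
P(Z=1 | obs) = 1/9 / 19/63 = 7/19
P(Z=2 | obs) = 4/21 / 19/63 = 12/19

P(Z=1) = 7/19, P(Z=2) = 12/19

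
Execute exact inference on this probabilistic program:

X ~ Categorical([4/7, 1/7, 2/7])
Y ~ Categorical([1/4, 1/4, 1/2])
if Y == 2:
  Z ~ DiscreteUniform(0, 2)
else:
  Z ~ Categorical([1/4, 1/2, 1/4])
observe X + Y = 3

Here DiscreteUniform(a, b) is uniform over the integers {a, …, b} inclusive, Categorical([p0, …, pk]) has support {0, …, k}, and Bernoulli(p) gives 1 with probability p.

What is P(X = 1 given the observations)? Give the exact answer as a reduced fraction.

Enumerate traces; 6 have nonzero weight after conditioning:
  (X=1, Y=2, Z=0) weight 1/42
  (X=1, Y=2, Z=1) weight 1/42
  (X=1, Y=2, Z=2) weight 1/42
  (X=2, Y=1, Z=0) weight 1/56
  (X=2, Y=1, Z=1) weight 1/28
  (X=2, Y=1, Z=2) weight 1/56
Group by X:
  weight(X=1) = 1/14
  weight(X=2) = 1/14
Total weight = 1/14 + 1/14 = 1/7
P(X=1 | obs) = 1/14 / 1/7 = 1/2
P(X=2 | obs) = 1/14 / 1/7 = 1/2

P(X = 1 | obs) = 1/2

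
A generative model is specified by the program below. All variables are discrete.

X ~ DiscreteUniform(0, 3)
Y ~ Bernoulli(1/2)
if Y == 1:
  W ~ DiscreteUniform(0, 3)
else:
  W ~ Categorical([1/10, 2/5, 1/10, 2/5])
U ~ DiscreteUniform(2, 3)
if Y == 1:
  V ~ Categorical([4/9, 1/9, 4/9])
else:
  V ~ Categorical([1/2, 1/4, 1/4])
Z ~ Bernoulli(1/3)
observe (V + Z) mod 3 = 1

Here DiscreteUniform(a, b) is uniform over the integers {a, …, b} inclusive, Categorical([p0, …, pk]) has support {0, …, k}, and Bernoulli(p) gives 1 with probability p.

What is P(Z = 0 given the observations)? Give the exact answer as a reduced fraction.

Enumerate traces; 128 have nonzero weight after conditioning:
  (X=0, Y=0, W=0, U=2, V=0, Z=1) weight 1/960
  (X=0, Y=0, W=0, U=2, V=1, Z=0) weight 1/960
  (X=0, Y=0, W=0, U=3, V=0, Z=1) weight 1/960
  (X=0, Y=0, W=0, U=3, V=1, Z=0) weight 1/960
  (X=0, Y=0, W=1, U=2, V=0, Z=1) weight 1/240
  (X=0, Y=0, W=1, U=2, V=1, Z=0) weight 1/240
  (X=0, Y=0, W=1, U=3, V=0, Z=1) weight 1/240
  (X=0, Y=0, W=1, U=3, V=1, Z=0) weight 1/240
  … 120 more
Group by Z:
  weight(Z=0) = 13/108
  weight(Z=1) = 17/108
Total weight = 13/108 + 17/108 = 5/18
P(Z=0 | obs) = 13/108 / 5/18 = 13/30
P(Z=1 | obs) = 17/108 / 5/18 = 17/30

P(Z = 0 | obs) = 13/30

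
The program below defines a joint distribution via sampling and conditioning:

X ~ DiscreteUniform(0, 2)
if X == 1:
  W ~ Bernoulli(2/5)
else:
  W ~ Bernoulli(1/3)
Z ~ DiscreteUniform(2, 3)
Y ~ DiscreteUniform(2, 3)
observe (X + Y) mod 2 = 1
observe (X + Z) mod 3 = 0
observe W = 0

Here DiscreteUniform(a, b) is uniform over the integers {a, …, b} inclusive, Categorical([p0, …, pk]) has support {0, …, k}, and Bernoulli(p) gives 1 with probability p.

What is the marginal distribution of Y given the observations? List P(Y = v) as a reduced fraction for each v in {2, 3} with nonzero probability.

P(Y=2) = 9/19, P(Y=3) = 10/19

Enumerate traces; 2 have nonzero weight after conditioning:
  (X=0, W=0, Z=3, Y=3) weight 1/18
  (X=1, W=0, Z=2, Y=2) weight 1/20
Group by Y:
  weight(Y=2) = 1/20
  weight(Y=3) = 1/18
Total weight = 1/20 + 1/18 = 19/180
P(Y=2 | obs) = 1/20 / 19/180 = 9/19
P(Y=3 | obs) = 1/18 / 19/180 = 10/19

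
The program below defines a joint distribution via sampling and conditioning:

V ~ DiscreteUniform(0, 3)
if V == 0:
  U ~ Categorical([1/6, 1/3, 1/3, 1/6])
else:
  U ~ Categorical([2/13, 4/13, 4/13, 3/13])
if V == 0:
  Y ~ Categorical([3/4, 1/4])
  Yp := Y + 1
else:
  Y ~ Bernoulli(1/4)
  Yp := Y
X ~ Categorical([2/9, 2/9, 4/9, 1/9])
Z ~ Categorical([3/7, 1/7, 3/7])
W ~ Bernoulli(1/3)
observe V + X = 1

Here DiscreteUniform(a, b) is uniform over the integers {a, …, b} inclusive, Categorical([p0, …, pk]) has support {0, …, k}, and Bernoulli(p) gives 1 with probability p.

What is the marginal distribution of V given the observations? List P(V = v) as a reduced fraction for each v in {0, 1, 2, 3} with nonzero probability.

P(V=0) = 1/2, P(V=1) = 1/2

Enumerate traces; 96 have nonzero weight after conditioning:
  (V=0, U=0, Y=0, X=1, Z=0, W=0) weight 1/504
  (V=0, U=0, Y=0, X=1, Z=0, W=1) weight 1/1008
  (V=0, U=0, Y=0, X=1, Z=1, W=0) weight 1/1512
  (V=0, U=0, Y=0, X=1, Z=1, W=1) weight 1/3024
  (V=0, U=0, Y=0, X=1, Z=2, W=0) weight 1/504
  (V=0, U=0, Y=0, X=1, Z=2, W=1) weight 1/1008
  (V=0, U=0, Y=1, X=1, Z=0, W=0) weight 1/1512
  (V=0, U=0, Y=1, X=1, Z=0, W=1) weight 1/3024
  (V=1, U=0, Y=0, X=0, Z=0, W=0) weight 1/546
  … 87 more
Group by V:
  weight(V=0) = 1/18
  weight(V=1) = 1/18
Total weight = 1/18 + 1/18 = 1/9
P(V=0 | obs) = 1/18 / 1/9 = 1/2
P(V=1 | obs) = 1/18 / 1/9 = 1/2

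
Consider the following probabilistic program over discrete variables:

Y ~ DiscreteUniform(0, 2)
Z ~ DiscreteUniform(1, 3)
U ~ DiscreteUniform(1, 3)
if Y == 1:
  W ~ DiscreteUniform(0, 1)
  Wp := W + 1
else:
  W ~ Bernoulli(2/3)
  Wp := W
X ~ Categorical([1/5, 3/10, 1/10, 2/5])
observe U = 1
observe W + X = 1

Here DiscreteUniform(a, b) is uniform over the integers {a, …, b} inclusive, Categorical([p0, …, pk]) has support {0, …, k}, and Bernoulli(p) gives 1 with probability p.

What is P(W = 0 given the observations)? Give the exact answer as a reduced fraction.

Enumerate traces; 18 have nonzero weight after conditioning:
  (Y=0, Z=1, U=1, W=0, X=1) weight 1/270
  (Y=0, Z=1, U=1, W=1, X=0) weight 2/405
  (Y=0, Z=2, U=1, W=0, X=1) weight 1/270
  (Y=0, Z=2, U=1, W=1, X=0) weight 2/405
  (Y=0, Z=3, U=1, W=0, X=1) weight 1/270
  (Y=0, Z=3, U=1, W=1, X=0) weight 2/405
  (Y=1, Z=1, U=1, W=0, X=1) weight 1/180
  (Y=1, Z=1, U=1, W=1, X=0) weight 1/270
  … 10 more
Group by W:
  weight(W=0) = 7/180
  weight(W=1) = 11/270
Total weight = 7/180 + 11/270 = 43/540
P(W=0 | obs) = 7/180 / 43/540 = 21/43
P(W=1 | obs) = 11/270 / 43/540 = 22/43

P(W = 0 | obs) = 21/43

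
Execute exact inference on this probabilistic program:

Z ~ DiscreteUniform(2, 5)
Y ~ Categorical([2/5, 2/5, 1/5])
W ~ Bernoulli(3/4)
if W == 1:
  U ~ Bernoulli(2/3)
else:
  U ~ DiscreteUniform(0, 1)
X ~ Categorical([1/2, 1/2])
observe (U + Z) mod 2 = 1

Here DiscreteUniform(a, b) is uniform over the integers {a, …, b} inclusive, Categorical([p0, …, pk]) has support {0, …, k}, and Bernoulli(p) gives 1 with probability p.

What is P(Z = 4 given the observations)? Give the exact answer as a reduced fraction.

Enumerate traces; 48 have nonzero weight after conditioning:
  (Z=2, Y=0, W=0, U=1, X=0) weight 1/160
  (Z=2, Y=0, W=0, U=1, X=1) weight 1/160
  (Z=2, Y=0, W=1, U=1, X=0) weight 1/40
  (Z=2, Y=0, W=1, U=1, X=1) weight 1/40
  (Z=2, Y=1, W=0, U=1, X=0) weight 1/160
  (Z=2, Y=1, W=0, U=1, X=1) weight 1/160
  (Z=2, Y=1, W=1, U=1, X=0) weight 1/40
  (Z=2, Y=1, W=1, U=1, X=1) weight 1/40
  (Z=3, Y=0, W=0, U=0, X=0) weight 1/160
  (Z=4, Y=0, W=0, U=1, X=0) weight 1/160
  … 38 more
Group by Z:
  weight(Z=2) = 5/32
  weight(Z=3) = 3/32
  weight(Z=4) = 5/32
  weight(Z=5) = 3/32
Total weight = 5/32 + 3/32 + 5/32 + 3/32 = 1/2
P(Z=2 | obs) = 5/32 / 1/2 = 5/16
P(Z=3 | obs) = 3/32 / 1/2 = 3/16
P(Z=4 | obs) = 5/32 / 1/2 = 5/16
P(Z=5 | obs) = 3/32 / 1/2 = 3/16

P(Z = 4 | obs) = 5/16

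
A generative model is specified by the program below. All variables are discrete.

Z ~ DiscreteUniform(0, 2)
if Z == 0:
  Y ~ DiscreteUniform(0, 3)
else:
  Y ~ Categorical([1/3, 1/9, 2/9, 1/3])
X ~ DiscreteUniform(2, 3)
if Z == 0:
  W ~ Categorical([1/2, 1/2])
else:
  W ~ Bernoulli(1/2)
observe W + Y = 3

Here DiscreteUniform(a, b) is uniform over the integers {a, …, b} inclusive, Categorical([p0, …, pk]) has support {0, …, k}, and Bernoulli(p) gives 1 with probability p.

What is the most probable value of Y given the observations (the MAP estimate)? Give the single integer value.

Enumerate traces; 12 have nonzero weight after conditioning:
  (Z=0, Y=2, X=2, W=1) weight 1/48
  (Z=0, Y=2, X=3, W=1) weight 1/48
  (Z=0, Y=3, X=2, W=0) weight 1/48
  (Z=0, Y=3, X=3, W=0) weight 1/48
  (Z=1, Y=2, X=2, W=1) weight 1/54
  (Z=1, Y=2, X=3, W=1) weight 1/54
  (Z=1, Y=3, X=2, W=0) weight 1/36
  (Z=1, Y=3, X=3, W=0) weight 1/36
  … 4 more
Group by Y:
  weight(Y=2) = 25/216
  weight(Y=3) = 11/72
Total weight = 25/216 + 11/72 = 29/108
P(Y=2 | obs) = 25/216 / 29/108 = 25/58
P(Y=3 | obs) = 11/72 / 29/108 = 33/58
argmax = 3

argmax_v P(Y = v | obs) = 3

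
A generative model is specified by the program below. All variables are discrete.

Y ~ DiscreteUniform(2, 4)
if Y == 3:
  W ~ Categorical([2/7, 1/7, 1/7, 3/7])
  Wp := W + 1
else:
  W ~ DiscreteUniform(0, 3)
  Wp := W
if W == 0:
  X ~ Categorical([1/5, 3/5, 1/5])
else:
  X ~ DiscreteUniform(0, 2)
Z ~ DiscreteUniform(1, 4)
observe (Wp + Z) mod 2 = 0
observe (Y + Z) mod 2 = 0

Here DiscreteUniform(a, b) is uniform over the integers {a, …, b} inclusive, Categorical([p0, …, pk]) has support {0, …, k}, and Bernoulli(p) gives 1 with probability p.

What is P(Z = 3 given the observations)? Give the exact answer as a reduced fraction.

P(Z = 3 | obs) = 3/20

Enumerate traces; 36 have nonzero weight after conditioning:
  (Y=2, W=0, X=0, Z=2) weight 1/240
  (Y=2, W=0, X=0, Z=4) weight 1/240
  (Y=2, W=0, X=1, Z=2) weight 1/80
  (Y=2, W=0, X=1, Z=4) weight 1/80
  (Y=2, W=0, X=2, Z=2) weight 1/240
  (Y=2, W=0, X=2, Z=4) weight 1/240
  (Y=2, W=2, X=0, Z=2) weight 1/144
  (Y=2, W=2, X=0, Z=4) weight 1/144
  (Y=3, W=0, X=0, Z=1) weight 1/210
  (Y=3, W=0, X=0, Z=3) weight 1/210
  … 26 more
Group by Z:
  weight(Z=1) = 1/28
  weight(Z=2) = 1/12
  weight(Z=3) = 1/28
  weight(Z=4) = 1/12
Total weight = 1/28 + 1/12 + 1/28 + 1/12 = 5/21
P(Z=1 | obs) = 1/28 / 5/21 = 3/20
P(Z=2 | obs) = 1/12 / 5/21 = 7/20
P(Z=3 | obs) = 1/28 / 5/21 = 3/20
P(Z=4 | obs) = 1/12 / 5/21 = 7/20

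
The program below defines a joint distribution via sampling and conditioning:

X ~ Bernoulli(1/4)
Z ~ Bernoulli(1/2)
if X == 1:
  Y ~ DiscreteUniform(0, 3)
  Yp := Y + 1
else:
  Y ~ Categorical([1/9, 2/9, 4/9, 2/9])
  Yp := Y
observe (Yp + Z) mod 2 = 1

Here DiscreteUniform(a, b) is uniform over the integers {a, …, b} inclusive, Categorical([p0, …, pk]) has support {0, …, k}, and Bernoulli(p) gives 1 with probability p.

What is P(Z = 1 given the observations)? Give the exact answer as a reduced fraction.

Enumerate traces; 8 have nonzero weight after conditioning:
  (X=0, Z=0, Y=1) weight 1/12
  (X=0, Z=0, Y=3) weight 1/12
  (X=0, Z=1, Y=0) weight 1/24
  (X=0, Z=1, Y=2) weight 1/6
  (X=1, Z=0, Y=0) weight 1/32
  (X=1, Z=0, Y=2) weight 1/32
  (X=1, Z=1, Y=1) weight 1/32
  (X=1, Z=1, Y=3) weight 1/32
Group by Z:
  weight(Z=0) = 11/48
  weight(Z=1) = 13/48
Total weight = 11/48 + 13/48 = 1/2
P(Z=0 | obs) = 11/48 / 1/2 = 11/24
P(Z=1 | obs) = 13/48 / 1/2 = 13/24

P(Z = 1 | obs) = 13/24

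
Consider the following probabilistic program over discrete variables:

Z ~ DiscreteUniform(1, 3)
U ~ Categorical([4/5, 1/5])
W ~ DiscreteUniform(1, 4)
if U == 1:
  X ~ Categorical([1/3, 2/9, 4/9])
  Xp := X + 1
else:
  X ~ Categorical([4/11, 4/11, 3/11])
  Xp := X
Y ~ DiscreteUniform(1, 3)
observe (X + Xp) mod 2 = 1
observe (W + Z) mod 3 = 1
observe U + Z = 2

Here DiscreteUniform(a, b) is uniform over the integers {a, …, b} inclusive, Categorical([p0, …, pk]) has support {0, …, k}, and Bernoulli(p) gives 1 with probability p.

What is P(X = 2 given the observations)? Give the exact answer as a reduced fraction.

Enumerate traces; 9 have nonzero weight after conditioning:
  (Z=1, U=1, W=3, X=0, Y=1) weight 1/540
  (Z=1, U=1, W=3, X=0, Y=2) weight 1/540
  (Z=1, U=1, W=3, X=0, Y=3) weight 1/540
  (Z=1, U=1, W=3, X=1, Y=1) weight 1/810
  (Z=1, U=1, W=3, X=1, Y=2) weight 1/810
  (Z=1, U=1, W=3, X=1, Y=3) weight 1/810
  (Z=1, U=1, W=3, X=2, Y=1) weight 1/405
  (Z=1, U=1, W=3, X=2, Y=2) weight 1/405
  … 1 more
Group by X:
  weight(X=0) = 1/180
  weight(X=1) = 1/270
  weight(X=2) = 1/135
Total weight = 1/180 + 1/270 + 1/135 = 1/60
P(X=0 | obs) = 1/180 / 1/60 = 1/3
P(X=1 | obs) = 1/270 / 1/60 = 2/9
P(X=2 | obs) = 1/135 / 1/60 = 4/9

P(X = 2 | obs) = 4/9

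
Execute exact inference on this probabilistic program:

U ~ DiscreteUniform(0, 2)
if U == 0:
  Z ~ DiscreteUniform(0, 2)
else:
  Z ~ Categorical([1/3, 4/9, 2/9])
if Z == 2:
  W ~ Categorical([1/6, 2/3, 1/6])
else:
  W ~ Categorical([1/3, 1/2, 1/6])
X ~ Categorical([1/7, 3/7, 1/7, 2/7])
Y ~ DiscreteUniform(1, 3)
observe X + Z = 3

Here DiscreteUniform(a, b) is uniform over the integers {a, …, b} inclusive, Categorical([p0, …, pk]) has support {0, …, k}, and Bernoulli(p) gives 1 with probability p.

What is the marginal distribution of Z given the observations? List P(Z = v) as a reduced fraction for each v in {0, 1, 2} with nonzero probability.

P(Z=0) = 9/25, P(Z=1) = 11/50, P(Z=2) = 21/50

Enumerate traces; 81 have nonzero weight after conditioning:
  (U=0, Z=0, W=0, X=3, Y=1) weight 2/567
  (U=0, Z=0, W=0, X=3, Y=2) weight 2/567
  (U=0, Z=0, W=0, X=3, Y=3) weight 2/567
  (U=0, Z=0, W=1, X=3, Y=1) weight 1/189
  (U=0, Z=0, W=1, X=3, Y=2) weight 1/189
  (U=0, Z=0, W=1, X=3, Y=3) weight 1/189
  (U=0, Z=0, W=2, X=3, Y=1) weight 1/567
  (U=0, Z=0, W=2, X=3, Y=2) weight 1/567
  (U=0, Z=1, W=0, X=2, Y=1) weight 1/567
  (U=0, Z=2, W=0, X=1, Y=1) weight 1/378
  … 71 more
Group by Z:
  weight(Z=0) = 2/21
  weight(Z=1) = 11/189
  weight(Z=2) = 1/9
Total weight = 2/21 + 11/189 + 1/9 = 50/189
P(Z=0 | obs) = 2/21 / 50/189 = 9/25
P(Z=1 | obs) = 11/189 / 50/189 = 11/50
P(Z=2 | obs) = 1/9 / 50/189 = 21/50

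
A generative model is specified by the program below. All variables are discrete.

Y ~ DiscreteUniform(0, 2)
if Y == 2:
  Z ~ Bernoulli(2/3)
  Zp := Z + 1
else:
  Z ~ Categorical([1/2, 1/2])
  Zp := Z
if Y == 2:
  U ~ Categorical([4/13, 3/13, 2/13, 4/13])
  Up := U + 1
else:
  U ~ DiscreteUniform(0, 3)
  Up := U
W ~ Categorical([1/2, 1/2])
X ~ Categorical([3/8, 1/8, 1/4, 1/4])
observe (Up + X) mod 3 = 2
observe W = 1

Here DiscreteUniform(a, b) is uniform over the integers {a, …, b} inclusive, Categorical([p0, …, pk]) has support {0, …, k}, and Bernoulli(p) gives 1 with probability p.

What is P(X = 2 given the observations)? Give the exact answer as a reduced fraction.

Enumerate traces; 30 have nonzero weight after conditioning:
  (Y=0, Z=0, U=0, W=1, X=2) weight 1/192
  (Y=0, Z=0, U=1, W=1, X=1) weight 1/384
  (Y=0, Z=0, U=2, W=1, X=0) weight 1/128
  (Y=0, Z=0, U=2, W=1, X=3) weight 1/192
  (Y=0, Z=0, U=3, W=1, X=2) weight 1/192
  (Y=0, Z=1, U=0, W=1, X=2) weight 1/192
  (Y=0, Z=1, U=1, W=1, X=1) weight 1/384
  (Y=0, Z=1, U=2, W=1, X=0) weight 1/128
  … 22 more
Group by X:
  weight(X=0) = 19/416
  weight(X=1) = 29/1248
  weight(X=2) = 5/104
  weight(X=3) = 19/624
Total weight = 19/416 + 29/1248 + 5/104 + 19/624 = 23/156
P(X=0 | obs) = 19/416 / 23/156 = 57/184
P(X=1 | obs) = 29/1248 / 23/156 = 29/184
P(X=2 | obs) = 5/104 / 23/156 = 15/46
P(X=3 | obs) = 19/624 / 23/156 = 19/92

P(X = 2 | obs) = 15/46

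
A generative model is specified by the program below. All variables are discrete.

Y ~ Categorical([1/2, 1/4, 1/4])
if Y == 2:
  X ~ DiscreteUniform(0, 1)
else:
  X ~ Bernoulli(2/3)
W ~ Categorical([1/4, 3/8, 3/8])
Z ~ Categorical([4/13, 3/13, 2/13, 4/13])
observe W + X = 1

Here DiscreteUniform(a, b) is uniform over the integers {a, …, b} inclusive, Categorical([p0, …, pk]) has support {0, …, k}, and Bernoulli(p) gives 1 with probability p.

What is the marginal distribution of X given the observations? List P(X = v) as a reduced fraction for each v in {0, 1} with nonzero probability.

P(X=0) = 9/19, P(X=1) = 10/19

Enumerate traces; 24 have nonzero weight after conditioning:
  (Y=0, X=0, W=1, Z=0) weight 1/52
  (Y=0, X=0, W=1, Z=1) weight 3/208
  (Y=0, X=0, W=1, Z=2) weight 1/104
  (Y=0, X=0, W=1, Z=3) weight 1/52
  (Y=0, X=1, W=0, Z=0) weight 1/39
  (Y=0, X=1, W=0, Z=1) weight 1/52
  (Y=0, X=1, W=0, Z=2) weight 1/78
  (Y=0, X=1, W=0, Z=3) weight 1/39
  … 16 more
Group by X:
  weight(X=0) = 9/64
  weight(X=1) = 5/32
Total weight = 9/64 + 5/32 = 19/64
P(X=0 | obs) = 9/64 / 19/64 = 9/19
P(X=1 | obs) = 5/32 / 19/64 = 10/19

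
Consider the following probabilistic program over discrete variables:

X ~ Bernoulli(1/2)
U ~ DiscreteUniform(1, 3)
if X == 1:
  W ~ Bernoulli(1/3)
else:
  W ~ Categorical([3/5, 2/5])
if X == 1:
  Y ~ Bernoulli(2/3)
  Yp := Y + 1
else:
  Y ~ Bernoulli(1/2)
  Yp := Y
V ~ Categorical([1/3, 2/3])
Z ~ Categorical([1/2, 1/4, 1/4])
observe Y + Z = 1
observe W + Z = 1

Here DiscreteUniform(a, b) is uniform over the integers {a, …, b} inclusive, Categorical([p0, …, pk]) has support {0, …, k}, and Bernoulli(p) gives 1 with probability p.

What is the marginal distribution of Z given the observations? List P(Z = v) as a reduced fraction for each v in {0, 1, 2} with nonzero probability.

Enumerate traces; 24 have nonzero weight after conditioning:
  (X=0, U=1, W=0, Y=0, V=0, Z=1) weight 1/240
  (X=0, U=1, W=0, Y=0, V=1, Z=1) weight 1/120
  (X=0, U=1, W=1, Y=1, V=0, Z=0) weight 1/180
  (X=0, U=1, W=1, Y=1, V=1, Z=0) weight 1/90
  (X=0, U=2, W=0, Y=0, V=0, Z=1) weight 1/240
  (X=0, U=2, W=0, Y=0, V=1, Z=1) weight 1/120
  (X=0, U=2, W=1, Y=1, V=0, Z=0) weight 1/180
  (X=0, U=2, W=1, Y=1, V=1, Z=0) weight 1/90
  … 16 more
Group by Z:
  weight(Z=0) = 19/180
  weight(Z=1) = 47/720
Total weight = 19/180 + 47/720 = 41/240
P(Z=0 | obs) = 19/180 / 41/240 = 76/123
P(Z=1 | obs) = 47/720 / 41/240 = 47/123

P(Z=0) = 76/123, P(Z=1) = 47/123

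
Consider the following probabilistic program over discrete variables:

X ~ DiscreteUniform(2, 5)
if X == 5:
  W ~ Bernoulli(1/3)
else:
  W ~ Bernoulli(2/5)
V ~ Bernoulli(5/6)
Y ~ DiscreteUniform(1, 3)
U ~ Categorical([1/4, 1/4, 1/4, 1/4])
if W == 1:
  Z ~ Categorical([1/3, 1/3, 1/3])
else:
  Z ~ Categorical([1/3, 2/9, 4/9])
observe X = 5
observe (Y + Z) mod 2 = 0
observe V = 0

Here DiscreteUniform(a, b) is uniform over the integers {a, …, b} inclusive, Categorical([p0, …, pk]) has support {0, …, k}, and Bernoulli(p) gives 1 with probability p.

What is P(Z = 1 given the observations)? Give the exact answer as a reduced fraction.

P(Z = 1 | obs) = 7/17

Enumerate traces; 32 have nonzero weight after conditioning:
  (X=5, W=0, V=0, Y=1, U=0, Z=1) weight 1/1944
  (X=5, W=0, V=0, Y=1, U=1, Z=1) weight 1/1944
  (X=5, W=0, V=0, Y=1, U=2, Z=1) weight 1/1944
  (X=5, W=0, V=0, Y=1, U=3, Z=1) weight 1/1944
  (X=5, W=0, V=0, Y=2, U=0, Z=0) weight 1/1296
  (X=5, W=0, V=0, Y=2, U=0, Z=2) weight 1/972
  (X=5, W=0, V=0, Y=2, U=1, Z=0) weight 1/1296
  (X=5, W=0, V=0, Y=2, U=1, Z=2) weight 1/972
  … 24 more
Group by Z:
  weight(Z=0) = 1/216
  weight(Z=1) = 7/972
  weight(Z=2) = 11/1944
Total weight = 1/216 + 7/972 + 11/1944 = 17/972
P(Z=0 | obs) = 1/216 / 17/972 = 9/34
P(Z=1 | obs) = 7/972 / 17/972 = 7/17
P(Z=2 | obs) = 11/1944 / 17/972 = 11/34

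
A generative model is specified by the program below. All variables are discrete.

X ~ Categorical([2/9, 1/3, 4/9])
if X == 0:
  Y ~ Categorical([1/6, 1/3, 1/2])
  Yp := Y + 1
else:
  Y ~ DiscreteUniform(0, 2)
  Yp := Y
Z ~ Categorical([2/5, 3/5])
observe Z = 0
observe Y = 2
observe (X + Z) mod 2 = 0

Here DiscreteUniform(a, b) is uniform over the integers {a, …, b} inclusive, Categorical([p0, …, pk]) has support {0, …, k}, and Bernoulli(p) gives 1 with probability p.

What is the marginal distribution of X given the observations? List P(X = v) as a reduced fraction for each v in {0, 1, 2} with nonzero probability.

Enumerate traces; 2 have nonzero weight after conditioning:
  (X=0, Y=2, Z=0) weight 2/45
  (X=2, Y=2, Z=0) weight 8/135
Group by X:
  weight(X=0) = 2/45
  weight(X=2) = 8/135
Total weight = 2/45 + 8/135 = 14/135
P(X=0 | obs) = 2/45 / 14/135 = 3/7
P(X=2 | obs) = 8/135 / 14/135 = 4/7

P(X=0) = 3/7, P(X=2) = 4/7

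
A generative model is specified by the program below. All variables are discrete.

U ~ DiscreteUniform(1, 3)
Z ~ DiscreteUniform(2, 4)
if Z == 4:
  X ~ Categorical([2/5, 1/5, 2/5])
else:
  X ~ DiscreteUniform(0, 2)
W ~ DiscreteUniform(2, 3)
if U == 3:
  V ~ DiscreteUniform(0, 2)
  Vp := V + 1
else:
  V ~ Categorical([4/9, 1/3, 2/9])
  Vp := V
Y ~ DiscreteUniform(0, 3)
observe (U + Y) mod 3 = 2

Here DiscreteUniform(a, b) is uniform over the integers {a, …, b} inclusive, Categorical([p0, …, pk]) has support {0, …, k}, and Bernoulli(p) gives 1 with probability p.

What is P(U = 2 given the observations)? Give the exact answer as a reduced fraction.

Enumerate traces; 216 have nonzero weight after conditioning:
  (U=1, Z=2, X=0, W=2, V=0, Y=1) weight 1/486
  (U=1, Z=2, X=0, W=2, V=1, Y=1) weight 1/648
  (U=1, Z=2, X=0, W=2, V=2, Y=1) weight 1/972
  (U=1, Z=2, X=0, W=3, V=0, Y=1) weight 1/486
  (U=1, Z=2, X=0, W=3, V=1, Y=1) weight 1/648
  (U=1, Z=2, X=0, W=3, V=2, Y=1) weight 1/972
  (U=1, Z=2, X=1, W=2, V=0, Y=1) weight 1/486
  (U=1, Z=2, X=1, W=2, V=1, Y=1) weight 1/648
  (U=2, Z=2, X=0, W=2, V=0, Y=0) weight 1/486
  (U=3, Z=2, X=0, W=2, V=0, Y=2) weight 1/648
  … 206 more
Group by U:
  weight(U=1) = 1/12
  weight(U=2) = 1/6
  weight(U=3) = 1/12
Total weight = 1/12 + 1/6 + 1/12 = 1/3
P(U=1 | obs) = 1/12 / 1/3 = 1/4
P(U=2 | obs) = 1/6 / 1/3 = 1/2
P(U=3 | obs) = 1/12 / 1/3 = 1/4

P(U = 2 | obs) = 1/2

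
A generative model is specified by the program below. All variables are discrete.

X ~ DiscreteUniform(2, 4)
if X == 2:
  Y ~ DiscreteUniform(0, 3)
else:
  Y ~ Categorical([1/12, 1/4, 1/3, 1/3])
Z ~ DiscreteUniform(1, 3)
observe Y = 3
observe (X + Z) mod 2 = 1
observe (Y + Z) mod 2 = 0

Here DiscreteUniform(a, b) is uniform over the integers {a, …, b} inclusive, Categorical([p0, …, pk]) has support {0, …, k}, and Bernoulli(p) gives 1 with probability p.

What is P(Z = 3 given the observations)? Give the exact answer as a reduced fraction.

Enumerate traces; 4 have nonzero weight after conditioning:
  (X=2, Y=3, Z=1) weight 1/36
  (X=2, Y=3, Z=3) weight 1/36
  (X=4, Y=3, Z=1) weight 1/27
  (X=4, Y=3, Z=3) weight 1/27
Group by Z:
  weight(Z=1) = 7/108
  weight(Z=3) = 7/108
Total weight = 7/108 + 7/108 = 7/54
P(Z=1 | obs) = 7/108 / 7/54 = 1/2
P(Z=3 | obs) = 7/108 / 7/54 = 1/2

P(Z = 3 | obs) = 1/2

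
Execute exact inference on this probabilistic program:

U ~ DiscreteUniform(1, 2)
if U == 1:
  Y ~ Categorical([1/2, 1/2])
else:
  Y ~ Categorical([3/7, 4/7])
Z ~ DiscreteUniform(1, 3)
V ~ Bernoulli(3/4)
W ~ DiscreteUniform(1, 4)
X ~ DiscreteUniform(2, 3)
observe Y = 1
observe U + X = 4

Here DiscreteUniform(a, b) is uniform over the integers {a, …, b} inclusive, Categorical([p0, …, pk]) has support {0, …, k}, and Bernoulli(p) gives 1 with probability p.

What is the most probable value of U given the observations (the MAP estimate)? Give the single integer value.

Enumerate traces; 48 have nonzero weight after conditioning:
  (U=1, Y=1, Z=1, V=0, W=1, X=3) weight 1/384
  (U=1, Y=1, Z=1, V=0, W=2, X=3) weight 1/384
  (U=1, Y=1, Z=1, V=0, W=3, X=3) weight 1/384
  (U=1, Y=1, Z=1, V=0, W=4, X=3) weight 1/384
  (U=1, Y=1, Z=1, V=1, W=1, X=3) weight 1/128
  (U=1, Y=1, Z=1, V=1, W=2, X=3) weight 1/128
  (U=1, Y=1, Z=1, V=1, W=3, X=3) weight 1/128
  (U=1, Y=1, Z=1, V=1, W=4, X=3) weight 1/128
  (U=2, Y=1, Z=1, V=0, W=1, X=2) weight 1/336
  … 39 more
Group by U:
  weight(U=1) = 1/8
  weight(U=2) = 1/7
Total weight = 1/8 + 1/7 = 15/56
P(U=1 | obs) = 1/8 / 15/56 = 7/15
P(U=2 | obs) = 1/7 / 15/56 = 8/15
argmax = 2

argmax_v P(U = v | obs) = 2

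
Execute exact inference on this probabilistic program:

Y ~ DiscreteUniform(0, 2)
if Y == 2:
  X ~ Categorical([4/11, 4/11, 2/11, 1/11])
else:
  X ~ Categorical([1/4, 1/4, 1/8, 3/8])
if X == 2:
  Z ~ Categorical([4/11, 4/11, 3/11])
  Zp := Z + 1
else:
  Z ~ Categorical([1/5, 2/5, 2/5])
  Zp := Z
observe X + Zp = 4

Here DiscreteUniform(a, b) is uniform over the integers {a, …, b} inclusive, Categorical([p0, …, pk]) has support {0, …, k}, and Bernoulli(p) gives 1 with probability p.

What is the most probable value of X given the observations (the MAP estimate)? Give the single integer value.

Enumerate traces; 6 have nonzero weight after conditioning:
  (Y=0, X=2, Z=1) weight 1/66
  (Y=0, X=3, Z=1) weight 1/20
  (Y=1, X=2, Z=1) weight 1/66
  (Y=1, X=3, Z=1) weight 1/20
  (Y=2, X=2, Z=1) weight 8/363
  (Y=2, X=3, Z=1) weight 2/165
Group by X:
  weight(X=2) = 19/363
  weight(X=3) = 37/330
Total weight = 19/363 + 37/330 = 199/1210
P(X=2 | obs) = 19/363 / 199/1210 = 190/597
P(X=3 | obs) = 37/330 / 199/1210 = 407/597
argmax = 3

argmax_v P(X = v | obs) = 3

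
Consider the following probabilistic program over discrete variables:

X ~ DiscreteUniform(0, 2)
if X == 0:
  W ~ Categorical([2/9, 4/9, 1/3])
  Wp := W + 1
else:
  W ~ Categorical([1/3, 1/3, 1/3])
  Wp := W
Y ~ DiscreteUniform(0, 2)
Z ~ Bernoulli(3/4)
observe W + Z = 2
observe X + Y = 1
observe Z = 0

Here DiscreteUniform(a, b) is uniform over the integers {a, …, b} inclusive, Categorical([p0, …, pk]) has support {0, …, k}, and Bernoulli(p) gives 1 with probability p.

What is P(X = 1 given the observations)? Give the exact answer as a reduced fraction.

Enumerate traces; 2 have nonzero weight after conditioning:
  (X=0, W=2, Y=1, Z=0) weight 1/108
  (X=1, W=2, Y=0, Z=0) weight 1/108
Group by X:
  weight(X=0) = 1/108
  weight(X=1) = 1/108
Total weight = 1/108 + 1/108 = 1/54
P(X=0 | obs) = 1/108 / 1/54 = 1/2
P(X=1 | obs) = 1/108 / 1/54 = 1/2

P(X = 1 | obs) = 1/2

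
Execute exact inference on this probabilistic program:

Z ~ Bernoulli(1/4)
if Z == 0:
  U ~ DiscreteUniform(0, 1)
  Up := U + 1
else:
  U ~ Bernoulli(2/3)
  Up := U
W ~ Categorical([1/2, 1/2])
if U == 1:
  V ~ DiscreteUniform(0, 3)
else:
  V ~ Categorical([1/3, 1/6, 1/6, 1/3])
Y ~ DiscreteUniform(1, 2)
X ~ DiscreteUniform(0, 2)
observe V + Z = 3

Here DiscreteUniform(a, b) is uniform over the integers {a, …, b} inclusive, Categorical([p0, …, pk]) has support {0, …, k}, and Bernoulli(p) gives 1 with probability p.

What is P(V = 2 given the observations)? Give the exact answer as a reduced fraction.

P(V = 2 | obs) = 16/79

Enumerate traces; 48 have nonzero weight after conditioning:
  (Z=0, U=0, W=0, V=3, Y=1, X=0) weight 1/96
  (Z=0, U=0, W=0, V=3, Y=1, X=1) weight 1/96
  (Z=0, U=0, W=0, V=3, Y=1, X=2) weight 1/96
  (Z=0, U=0, W=0, V=3, Y=2, X=0) weight 1/96
  (Z=0, U=0, W=0, V=3, Y=2, X=1) weight 1/96
  (Z=0, U=0, W=0, V=3, Y=2, X=2) weight 1/96
  (Z=0, U=0, W=1, V=3, Y=1, X=0) weight 1/96
  (Z=0, U=0, W=1, V=3, Y=1, X=1) weight 1/96
  (Z=1, U=0, W=0, V=2, Y=1, X=0) weight 1/864
  … 39 more
Group by V:
  weight(V=2) = 1/18
  weight(V=3) = 7/32
Total weight = 1/18 + 7/32 = 79/288
P(V=2 | obs) = 1/18 / 79/288 = 16/79
P(V=3 | obs) = 7/32 / 79/288 = 63/79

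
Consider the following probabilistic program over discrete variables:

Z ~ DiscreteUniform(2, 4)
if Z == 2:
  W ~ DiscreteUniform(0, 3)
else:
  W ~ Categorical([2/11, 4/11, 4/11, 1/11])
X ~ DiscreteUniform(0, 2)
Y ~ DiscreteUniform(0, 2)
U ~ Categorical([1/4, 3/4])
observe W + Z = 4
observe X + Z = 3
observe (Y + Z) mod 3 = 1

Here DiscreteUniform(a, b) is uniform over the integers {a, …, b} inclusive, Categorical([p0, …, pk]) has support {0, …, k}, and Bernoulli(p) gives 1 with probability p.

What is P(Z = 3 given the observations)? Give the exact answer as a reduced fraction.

P(Z = 3 | obs) = 16/27

Enumerate traces; 4 have nonzero weight after conditioning:
  (Z=2, W=2, X=1, Y=2, U=0) weight 1/432
  (Z=2, W=2, X=1, Y=2, U=1) weight 1/144
  (Z=3, W=1, X=0, Y=1, U=0) weight 1/297
  (Z=3, W=1, X=0, Y=1, U=1) weight 1/99
Group by Z:
  weight(Z=2) = 1/108
  weight(Z=3) = 4/297
Total weight = 1/108 + 4/297 = 1/44
P(Z=2 | obs) = 1/108 / 1/44 = 11/27
P(Z=3 | obs) = 4/297 / 1/44 = 16/27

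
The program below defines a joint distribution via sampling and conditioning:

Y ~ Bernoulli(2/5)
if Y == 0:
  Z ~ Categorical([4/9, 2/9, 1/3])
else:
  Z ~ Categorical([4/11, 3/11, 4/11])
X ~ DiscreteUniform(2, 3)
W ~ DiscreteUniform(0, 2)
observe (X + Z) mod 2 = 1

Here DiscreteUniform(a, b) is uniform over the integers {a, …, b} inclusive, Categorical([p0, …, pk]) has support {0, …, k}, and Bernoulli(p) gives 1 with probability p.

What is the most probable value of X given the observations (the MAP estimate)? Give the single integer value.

Enumerate traces; 18 have nonzero weight after conditioning:
  (Y=0, Z=0, X=3, W=0) weight 2/45
  (Y=0, Z=0, X=3, W=1) weight 2/45
  (Y=0, Z=0, X=3, W=2) weight 2/45
  (Y=0, Z=1, X=2, W=0) weight 1/45
  (Y=0, Z=1, X=2, W=1) weight 1/45
  (Y=0, Z=1, X=2, W=2) weight 1/45
  (Y=0, Z=2, X=3, W=0) weight 1/30
  (Y=0, Z=2, X=3, W=1) weight 1/30
  … 10 more
Group by X:
  weight(X=2) = 4/33
  weight(X=3) = 25/66
Total weight = 4/33 + 25/66 = 1/2
P(X=2 | obs) = 4/33 / 1/2 = 8/33
P(X=3 | obs) = 25/66 / 1/2 = 25/33
argmax = 3

argmax_v P(X = v | obs) = 3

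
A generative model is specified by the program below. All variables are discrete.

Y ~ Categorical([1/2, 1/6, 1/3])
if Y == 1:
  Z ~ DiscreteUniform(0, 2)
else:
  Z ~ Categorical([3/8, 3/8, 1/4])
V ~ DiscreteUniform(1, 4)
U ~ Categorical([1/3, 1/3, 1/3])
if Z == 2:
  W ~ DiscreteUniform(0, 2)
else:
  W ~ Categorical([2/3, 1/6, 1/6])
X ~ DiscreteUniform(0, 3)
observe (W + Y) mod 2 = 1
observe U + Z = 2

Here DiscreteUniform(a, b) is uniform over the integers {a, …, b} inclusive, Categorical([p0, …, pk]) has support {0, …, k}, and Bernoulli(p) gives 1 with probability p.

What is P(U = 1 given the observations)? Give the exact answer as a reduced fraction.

Enumerate traces; 192 have nonzero weight after conditioning:
  (Y=0, Z=0, V=1, U=2, W=1, X=0) weight 1/1536
  (Y=0, Z=0, V=1, U=2, W=1, X=1) weight 1/1536
  (Y=0, Z=0, V=1, U=2, W=1, X=2) weight 1/1536
  (Y=0, Z=0, V=1, U=2, W=1, X=3) weight 1/1536
  (Y=0, Z=0, V=2, U=2, W=1, X=0) weight 1/1536
  (Y=0, Z=0, V=2, U=2, W=1, X=1) weight 1/1536
  (Y=0, Z=0, V=2, U=2, W=1, X=2) weight 1/1536
  (Y=0, Z=0, V=2, U=2, W=1, X=3) weight 1/1536
  (Y=0, Z=1, V=1, U=1, W=1, X=0) weight 1/1536
  (Y=0, Z=2, V=1, U=0, W=1, X=0) weight 1/1152
  … 182 more
Group by U:
  weight(U=0) = 23/648
  weight(U=1) = 85/2592
  weight(U=2) = 85/2592
Total weight = 23/648 + 85/2592 + 85/2592 = 131/1296
P(U=0 | obs) = 23/648 / 131/1296 = 46/131
P(U=1 | obs) = 85/2592 / 131/1296 = 85/262
P(U=2 | obs) = 85/2592 / 131/1296 = 85/262

P(U = 1 | obs) = 85/262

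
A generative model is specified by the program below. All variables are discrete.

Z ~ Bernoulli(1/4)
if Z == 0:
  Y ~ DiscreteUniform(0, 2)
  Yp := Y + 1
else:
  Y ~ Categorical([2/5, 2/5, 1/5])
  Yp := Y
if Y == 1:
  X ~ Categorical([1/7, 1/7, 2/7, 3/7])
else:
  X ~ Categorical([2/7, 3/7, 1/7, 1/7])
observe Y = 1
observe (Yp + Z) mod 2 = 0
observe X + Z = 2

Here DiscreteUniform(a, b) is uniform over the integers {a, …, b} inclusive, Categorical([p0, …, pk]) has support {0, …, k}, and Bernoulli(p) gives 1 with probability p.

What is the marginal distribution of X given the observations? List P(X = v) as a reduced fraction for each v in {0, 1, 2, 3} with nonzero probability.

Enumerate traces; 2 have nonzero weight after conditioning:
  (Z=0, Y=1, X=2) weight 1/14
  (Z=1, Y=1, X=1) weight 1/70
Group by X:
  weight(X=1) = 1/70
  weight(X=2) = 1/14
Total weight = 1/70 + 1/14 = 3/35
P(X=1 | obs) = 1/70 / 3/35 = 1/6
P(X=2 | obs) = 1/14 / 3/35 = 5/6

P(X=1) = 1/6, P(X=2) = 5/6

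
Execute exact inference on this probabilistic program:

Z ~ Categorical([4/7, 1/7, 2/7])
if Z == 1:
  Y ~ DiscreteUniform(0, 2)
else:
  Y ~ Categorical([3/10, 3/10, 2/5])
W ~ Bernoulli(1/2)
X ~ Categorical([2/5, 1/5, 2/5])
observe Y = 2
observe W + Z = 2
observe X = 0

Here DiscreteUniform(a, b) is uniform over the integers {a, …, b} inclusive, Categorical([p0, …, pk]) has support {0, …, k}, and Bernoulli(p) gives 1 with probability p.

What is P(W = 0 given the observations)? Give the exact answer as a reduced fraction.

Enumerate traces; 2 have nonzero weight after conditioning:
  (Z=1, Y=2, W=1, X=0) weight 1/105
  (Z=2, Y=2, W=0, X=0) weight 4/175
Group by W:
  weight(W=0) = 4/175
  weight(W=1) = 1/105
Total weight = 4/175 + 1/105 = 17/525
P(W=0 | obs) = 4/175 / 17/525 = 12/17
P(W=1 | obs) = 1/105 / 17/525 = 5/17

P(W = 0 | obs) = 12/17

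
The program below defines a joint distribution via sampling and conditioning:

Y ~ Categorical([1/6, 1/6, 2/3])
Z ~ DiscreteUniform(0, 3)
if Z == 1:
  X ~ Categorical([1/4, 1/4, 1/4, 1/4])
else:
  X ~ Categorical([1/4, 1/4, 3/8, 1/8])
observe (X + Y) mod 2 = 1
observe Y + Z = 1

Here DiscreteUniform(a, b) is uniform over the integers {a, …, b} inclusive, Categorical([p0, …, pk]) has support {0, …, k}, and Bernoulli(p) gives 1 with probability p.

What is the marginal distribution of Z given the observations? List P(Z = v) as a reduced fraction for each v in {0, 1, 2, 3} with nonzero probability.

Enumerate traces; 4 have nonzero weight after conditioning:
  (Y=0, Z=1, X=1) weight 1/96
  (Y=0, Z=1, X=3) weight 1/96
  (Y=1, Z=0, X=0) weight 1/96
  (Y=1, Z=0, X=2) weight 1/64
Group by Z:
  weight(Z=0) = 5/192
  weight(Z=1) = 1/48
Total weight = 5/192 + 1/48 = 3/64
P(Z=0 | obs) = 5/192 / 3/64 = 5/9
P(Z=1 | obs) = 1/48 / 3/64 = 4/9

P(Z=0) = 5/9, P(Z=1) = 4/9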